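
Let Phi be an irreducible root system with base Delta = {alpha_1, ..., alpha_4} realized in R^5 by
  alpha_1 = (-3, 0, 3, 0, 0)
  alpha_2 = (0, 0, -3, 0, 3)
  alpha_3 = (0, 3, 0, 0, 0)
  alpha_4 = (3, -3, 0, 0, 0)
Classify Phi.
B4

Compute the Cartan integers a_ij = 2(alpha_i, alpha_j)/(alpha_j, alpha_j); the resulting 4x4 Cartan matrix is
[[2, -1, 0, -1], [-1, 2, 0, 0], [0, 0, 2, -1], [-1, 0, -2, 2]].
The roots have two lengths (squared-length ratio 2:1); the short ones are alpha_{3}. The associated Dynkin diagram is a chain of 4 nodes with a double edge at one end; the terminal node there is the unique short simple root (B_4), so the type is B_4 (the algebra so(9)).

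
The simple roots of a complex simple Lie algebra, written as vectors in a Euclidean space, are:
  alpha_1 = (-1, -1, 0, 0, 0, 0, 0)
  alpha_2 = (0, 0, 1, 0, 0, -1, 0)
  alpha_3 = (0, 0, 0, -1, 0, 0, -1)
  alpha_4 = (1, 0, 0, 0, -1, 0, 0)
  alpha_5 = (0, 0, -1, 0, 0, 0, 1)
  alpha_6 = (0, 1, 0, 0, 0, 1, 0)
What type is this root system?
type A_6

Compute the Cartan integers a_ij = 2(alpha_i, alpha_j)/(alpha_j, alpha_j); the resulting 6x6 Cartan matrix is
[[2, 0, 0, -1, 0, -1], [0, 2, 0, 0, -1, -1], [0, 0, 2, 0, -1, 0], [-1, 0, 0, 2, 0, 0], [0, -1, -1, 0, 2, 0], [-1, -1, 0, 0, 0, 2]].
All simple roots have the same length, so the diagram is simply laced. The associated Dynkin diagram is a chain of 6 nodes with single edges (A_6), so the type is A_6 (the algebra sl(7)).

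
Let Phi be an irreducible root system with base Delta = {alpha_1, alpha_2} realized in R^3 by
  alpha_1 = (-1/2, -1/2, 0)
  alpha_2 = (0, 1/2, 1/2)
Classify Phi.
Compute the Cartan integers a_ij = 2(alpha_i, alpha_j)/(alpha_j, alpha_j); the resulting 2x2 Cartan matrix is
[[2, -1], [-1, 2]].
All simple roots have the same length, so the diagram is simply laced. The associated Dynkin diagram is a chain of 2 nodes with single edges (A_2), so the type is A_2 (the algebra sl(3)).

A_2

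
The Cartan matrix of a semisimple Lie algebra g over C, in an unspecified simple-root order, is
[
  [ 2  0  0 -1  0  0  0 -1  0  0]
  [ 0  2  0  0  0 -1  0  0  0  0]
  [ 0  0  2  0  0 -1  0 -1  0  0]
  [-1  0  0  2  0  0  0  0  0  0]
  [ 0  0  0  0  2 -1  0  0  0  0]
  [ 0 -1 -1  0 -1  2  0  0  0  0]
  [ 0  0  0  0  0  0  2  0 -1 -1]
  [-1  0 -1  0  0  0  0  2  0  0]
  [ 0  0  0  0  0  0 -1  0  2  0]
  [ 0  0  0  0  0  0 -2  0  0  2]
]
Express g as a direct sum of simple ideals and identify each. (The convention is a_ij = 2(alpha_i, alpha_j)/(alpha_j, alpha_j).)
type C_3 + type D_7

The diagram associated to this matrix has two connected components: the simple roots {alpha_7, alpha_9, alpha_10} form a chain of 3 nodes with a double edge at one end; the terminal node there is the unique long simple root (C_3), and {alpha_1, alpha_2, alpha_3, alpha_4, alpha_5, alpha_6, alpha_8} form a chain of 5 nodes with a fork of two nodes at one end (D_7). A semisimple Lie algebra decomposes uniquely as the direct sum of simple ideals, one per connected component of its Dynkin diagram, so g ≅ C_3 ⊕ D_7 (dimension 21 + 91 = 112).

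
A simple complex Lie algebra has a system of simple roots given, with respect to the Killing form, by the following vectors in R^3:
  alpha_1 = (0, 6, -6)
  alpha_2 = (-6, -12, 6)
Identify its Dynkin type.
G2

Compute the Cartan integers a_ij = 2(alpha_i, alpha_j)/(alpha_j, alpha_j); the resulting 2x2 Cartan matrix is
[[2, -1], [-3, 2]].
The roots have two lengths (squared-length ratio 3:1); the short ones are alpha_{1}. The associated Dynkin diagram is two nodes joined by a triple edge (G_2), so the type is G_2.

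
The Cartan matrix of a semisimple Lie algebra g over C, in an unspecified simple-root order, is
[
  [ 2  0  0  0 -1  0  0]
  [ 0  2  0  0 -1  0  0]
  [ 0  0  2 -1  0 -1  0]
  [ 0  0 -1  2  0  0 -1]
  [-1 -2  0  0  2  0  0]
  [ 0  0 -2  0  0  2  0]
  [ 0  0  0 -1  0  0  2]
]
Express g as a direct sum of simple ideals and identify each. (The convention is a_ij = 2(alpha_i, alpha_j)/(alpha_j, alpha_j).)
B_3 ⊕ C_4

The diagram associated to this matrix has two connected components: the simple roots {alpha_1, alpha_2, alpha_5} form a chain of 3 nodes with a double edge at one end; the terminal node there is the unique short simple root (B_3), and {alpha_3, alpha_4, alpha_6, alpha_7} form a chain of 4 nodes with a double edge at one end; the terminal node there is the unique long simple root (C_4). A semisimple Lie algebra decomposes uniquely as the direct sum of simple ideals, one per connected component of its Dynkin diagram, so g ≅ B_3 ⊕ C_4 (dimension 21 + 36 = 57).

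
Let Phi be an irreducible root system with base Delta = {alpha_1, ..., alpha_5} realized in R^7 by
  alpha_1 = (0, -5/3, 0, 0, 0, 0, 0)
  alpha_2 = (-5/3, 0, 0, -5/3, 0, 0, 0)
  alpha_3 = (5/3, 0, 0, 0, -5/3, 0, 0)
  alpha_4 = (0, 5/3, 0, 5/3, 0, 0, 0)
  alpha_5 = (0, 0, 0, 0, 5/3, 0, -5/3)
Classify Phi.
Compute the Cartan integers a_ij = 2(alpha_i, alpha_j)/(alpha_j, alpha_j); the resulting 5x5 Cartan matrix is
[[2, 0, 0, -1, 0], [0, 2, -1, -1, 0], [0, -1, 2, 0, -1], [-2, -1, 0, 2, 0], [0, 0, -1, 0, 2]].
The roots have two lengths (squared-length ratio 2:1); the short ones are alpha_{1}. The associated Dynkin diagram is a chain of 5 nodes with a double edge at one end; the terminal node there is the unique short simple root (B_5), so the type is B_5 (the algebra so(11)).

B5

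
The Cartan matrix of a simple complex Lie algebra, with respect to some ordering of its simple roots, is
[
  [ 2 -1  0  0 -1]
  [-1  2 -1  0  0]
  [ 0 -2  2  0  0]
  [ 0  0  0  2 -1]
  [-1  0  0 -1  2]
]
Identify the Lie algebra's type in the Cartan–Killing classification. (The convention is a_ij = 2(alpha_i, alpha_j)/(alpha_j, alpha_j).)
The matrix has rank 5 with 2's on the diagonal. Reading the off-diagonal entries as Dynkin edges (a single edge where a_ij = a_ji = -1; a double or triple edge where a_ij * a_ji = 2 or 3), the diagram is a chain of 5 nodes with a double edge at one end; the terminal node there is the unique long simple root (C_5). One simple-root ordering that puts it in standard form is (alpha_4, alpha_5, alpha_1, alpha_2, alpha_3). So the algebra is type C_5, i.e. sp(10).

C_5 (sp(10))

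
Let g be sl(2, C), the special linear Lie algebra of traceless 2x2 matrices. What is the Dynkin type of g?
This is sl(2), which has dimension 2^2 - 1 = 3 and rank 2 - 1 = 1 (a Cartan subalgebra is the diagonal traceless matrices). In the classification of classical Lie algebras, the special linear algebra sl(n+1) has type A_n; here n = 1, so the Dynkin diagram is a chain of 1 nodes with single edges (A_1). Hence the type is A_1.

A1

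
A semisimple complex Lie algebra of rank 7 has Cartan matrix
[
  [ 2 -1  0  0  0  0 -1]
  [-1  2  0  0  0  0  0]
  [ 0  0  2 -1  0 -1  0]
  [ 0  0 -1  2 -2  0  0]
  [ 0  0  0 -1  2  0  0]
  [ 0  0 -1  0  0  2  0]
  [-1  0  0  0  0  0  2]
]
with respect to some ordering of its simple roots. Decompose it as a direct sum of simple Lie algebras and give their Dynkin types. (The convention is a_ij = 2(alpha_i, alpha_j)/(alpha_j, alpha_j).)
A_3 + B_4

The diagram associated to this matrix has two connected components: the simple roots {alpha_1, alpha_2, alpha_7} form a chain of 3 nodes with single edges (A_3), and {alpha_3, alpha_4, alpha_5, alpha_6} form a chain of 4 nodes with a double edge at one end; the terminal node there is the unique short simple root (B_4). A semisimple Lie algebra decomposes uniquely as the direct sum of simple ideals, one per connected component of its Dynkin diagram, so g ≅ A_3 ⊕ B_4 (dimension 15 + 36 = 51).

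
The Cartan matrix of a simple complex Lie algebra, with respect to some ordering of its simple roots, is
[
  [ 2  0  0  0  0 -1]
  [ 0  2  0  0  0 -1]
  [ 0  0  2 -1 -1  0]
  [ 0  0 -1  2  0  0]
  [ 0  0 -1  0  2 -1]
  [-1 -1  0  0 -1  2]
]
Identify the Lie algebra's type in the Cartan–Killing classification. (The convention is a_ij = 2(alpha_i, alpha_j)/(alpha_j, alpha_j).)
D6

The matrix has rank 6 with 2's on the diagonal. Reading the off-diagonal entries as Dynkin edges (a single edge where a_ij = a_ji = -1; a double or triple edge where a_ij * a_ji = 2 or 3), the diagram is a chain of 4 nodes with a fork of two nodes at one end (D_6). One simple-root ordering that puts it in standard form is (alpha_4, alpha_3, alpha_5, alpha_6, alpha_2, alpha_1). So the algebra is type D_6, i.e. so(12).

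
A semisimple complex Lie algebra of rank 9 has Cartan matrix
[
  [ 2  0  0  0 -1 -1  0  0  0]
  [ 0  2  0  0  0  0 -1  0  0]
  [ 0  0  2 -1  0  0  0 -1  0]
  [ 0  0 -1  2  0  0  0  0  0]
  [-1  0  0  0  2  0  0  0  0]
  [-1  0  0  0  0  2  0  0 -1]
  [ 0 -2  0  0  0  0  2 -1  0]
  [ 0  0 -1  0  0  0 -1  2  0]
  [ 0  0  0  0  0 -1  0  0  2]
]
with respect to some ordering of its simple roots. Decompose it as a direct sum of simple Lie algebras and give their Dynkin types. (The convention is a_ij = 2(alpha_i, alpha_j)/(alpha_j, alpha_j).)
The diagram associated to this matrix has two connected components: the simple roots {alpha_1, alpha_5, alpha_6, alpha_9} form a chain of 4 nodes with single edges (A_4), and {alpha_2, alpha_3, alpha_4, alpha_7, alpha_8} form a chain of 5 nodes with a double edge at one end; the terminal node there is the unique short simple root (B_5). A semisimple Lie algebra decomposes uniquely as the direct sum of simple ideals, one per connected component of its Dynkin diagram, so g ≅ A_4 ⊕ B_5 (dimension 24 + 55 = 79).

A_4 + B_5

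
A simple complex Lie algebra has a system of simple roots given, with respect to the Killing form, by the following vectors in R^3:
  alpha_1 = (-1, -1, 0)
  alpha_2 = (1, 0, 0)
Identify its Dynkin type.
Compute the Cartan integers a_ij = 2(alpha_i, alpha_j)/(alpha_j, alpha_j); the resulting 2x2 Cartan matrix is
[[2, -2], [-1, 2]].
The roots have two lengths (squared-length ratio 2:1); the short ones are alpha_{2}. The associated Dynkin diagram is a chain of 2 nodes with a double edge at one end; the terminal node there is the unique short simple root (B_2), so the type is B_2 (the algebra so(5)).

B_2 (so(5))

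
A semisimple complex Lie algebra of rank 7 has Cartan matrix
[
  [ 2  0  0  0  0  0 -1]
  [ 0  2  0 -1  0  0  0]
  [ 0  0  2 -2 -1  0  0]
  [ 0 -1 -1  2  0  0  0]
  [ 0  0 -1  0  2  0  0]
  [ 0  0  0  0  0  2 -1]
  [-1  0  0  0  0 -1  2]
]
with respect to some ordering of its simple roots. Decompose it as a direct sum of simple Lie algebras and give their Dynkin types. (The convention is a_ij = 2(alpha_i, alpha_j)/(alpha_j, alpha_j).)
type A_3 + type F_4

The diagram associated to this matrix has two connected components: the simple roots {alpha_1, alpha_6, alpha_7} form a chain of 3 nodes with single edges (A_3), and {alpha_2, alpha_3, alpha_4, alpha_5} form a chain of 4 nodes with a double edge between the middle two (F_4). A semisimple Lie algebra decomposes uniquely as the direct sum of simple ideals, one per connected component of its Dynkin diagram, so g ≅ A_3 ⊕ F_4 (dimension 15 + 52 = 67).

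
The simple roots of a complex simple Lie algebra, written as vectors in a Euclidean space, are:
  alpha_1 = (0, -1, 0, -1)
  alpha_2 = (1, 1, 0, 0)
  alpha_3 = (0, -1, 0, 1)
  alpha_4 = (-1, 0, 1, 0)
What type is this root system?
D4

Compute the Cartan integers a_ij = 2(alpha_i, alpha_j)/(alpha_j, alpha_j); the resulting 4x4 Cartan matrix is
[[2, -1, 0, 0], [-1, 2, -1, -1], [0, -1, 2, 0], [0, -1, 0, 2]].
All simple roots have the same length, so the diagram is simply laced. The associated Dynkin diagram is a chain of 2 nodes with a fork of two nodes at one end (D_4), so the type is D_4 (the algebra so(8)).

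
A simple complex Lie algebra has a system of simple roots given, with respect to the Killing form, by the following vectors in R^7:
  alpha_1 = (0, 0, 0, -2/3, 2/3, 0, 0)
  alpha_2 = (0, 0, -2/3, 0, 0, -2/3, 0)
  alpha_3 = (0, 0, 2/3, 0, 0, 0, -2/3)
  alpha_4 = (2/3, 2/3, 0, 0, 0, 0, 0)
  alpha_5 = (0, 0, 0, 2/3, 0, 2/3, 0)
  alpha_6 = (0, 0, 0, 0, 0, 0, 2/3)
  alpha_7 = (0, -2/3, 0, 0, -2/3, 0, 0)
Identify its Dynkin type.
Compute the Cartan integers a_ij = 2(alpha_i, alpha_j)/(alpha_j, alpha_j); the resulting 7x7 Cartan matrix is
[[2, 0, 0, 0, -1, 0, -1], [0, 2, -1, 0, -1, 0, 0], [0, -1, 2, 0, 0, -2, 0], [0, 0, 0, 2, 0, 0, -1], [-1, -1, 0, 0, 2, 0, 0], [0, 0, -1, 0, 0, 2, 0], [-1, 0, 0, -1, 0, 0, 2]].
The roots have two lengths (squared-length ratio 2:1); the short ones are alpha_{6}. The associated Dynkin diagram is a chain of 7 nodes with a double edge at one end; the terminal node there is the unique short simple root (B_7), so the type is B_7 (the algebra so(15)).

type B_7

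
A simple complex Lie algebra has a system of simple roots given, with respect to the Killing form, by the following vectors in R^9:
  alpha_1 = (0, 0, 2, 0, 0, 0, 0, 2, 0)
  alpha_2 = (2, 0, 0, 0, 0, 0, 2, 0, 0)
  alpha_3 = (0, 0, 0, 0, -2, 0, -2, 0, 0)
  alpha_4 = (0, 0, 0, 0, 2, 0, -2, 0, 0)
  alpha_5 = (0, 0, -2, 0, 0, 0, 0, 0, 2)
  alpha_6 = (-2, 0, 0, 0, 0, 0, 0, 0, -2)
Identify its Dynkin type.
type D_6

Compute the Cartan integers a_ij = 2(alpha_i, alpha_j)/(alpha_j, alpha_j); the resulting 6x6 Cartan matrix is
[[2, 0, 0, 0, -1, 0], [0, 2, -1, -1, 0, -1], [0, -1, 2, 0, 0, 0], [0, -1, 0, 2, 0, 0], [-1, 0, 0, 0, 2, -1], [0, -1, 0, 0, -1, 2]].
All simple roots have the same length, so the diagram is simply laced. The associated Dynkin diagram is a chain of 4 nodes with a fork of two nodes at one end (D_6), so the type is D_6 (the algebra so(12)).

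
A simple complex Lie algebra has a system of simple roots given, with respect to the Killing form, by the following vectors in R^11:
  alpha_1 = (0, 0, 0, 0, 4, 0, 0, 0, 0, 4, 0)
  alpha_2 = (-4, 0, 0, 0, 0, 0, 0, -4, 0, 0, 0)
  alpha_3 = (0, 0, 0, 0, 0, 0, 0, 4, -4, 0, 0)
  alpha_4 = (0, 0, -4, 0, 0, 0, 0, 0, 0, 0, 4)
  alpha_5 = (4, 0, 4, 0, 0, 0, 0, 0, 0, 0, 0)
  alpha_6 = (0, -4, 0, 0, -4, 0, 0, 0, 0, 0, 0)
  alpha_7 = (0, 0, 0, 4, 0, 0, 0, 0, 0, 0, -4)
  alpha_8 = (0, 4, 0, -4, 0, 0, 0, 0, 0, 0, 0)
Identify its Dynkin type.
Compute the Cartan integers a_ij = 2(alpha_i, alpha_j)/(alpha_j, alpha_j); the resulting 8x8 Cartan matrix is
[[2, 0, 0, 0, 0, -1, 0, 0], [0, 2, -1, 0, -1, 0, 0, 0], [0, -1, 2, 0, 0, 0, 0, 0], [0, 0, 0, 2, -1, 0, -1, 0], [0, -1, 0, -1, 2, 0, 0, 0], [-1, 0, 0, 0, 0, 2, 0, -1], [0, 0, 0, -1, 0, 0, 2, -1], [0, 0, 0, 0, 0, -1, -1, 2]].
All simple roots have the same length, so the diagram is simply laced. The associated Dynkin diagram is a chain of 8 nodes with single edges (A_8), so the type is A_8 (the algebra sl(9)).

type A_8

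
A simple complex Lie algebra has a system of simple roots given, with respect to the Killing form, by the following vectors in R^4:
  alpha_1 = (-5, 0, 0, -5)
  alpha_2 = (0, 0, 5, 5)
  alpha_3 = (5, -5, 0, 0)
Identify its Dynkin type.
Compute the Cartan integers a_ij = 2(alpha_i, alpha_j)/(alpha_j, alpha_j); the resulting 3x3 Cartan matrix is
[[2, -1, -1], [-1, 2, 0], [-1, 0, 2]].
All simple roots have the same length, so the diagram is simply laced. The associated Dynkin diagram is a chain of 3 nodes with single edges (A_3), so the type is A_3 (the algebra sl(4)).

type A_3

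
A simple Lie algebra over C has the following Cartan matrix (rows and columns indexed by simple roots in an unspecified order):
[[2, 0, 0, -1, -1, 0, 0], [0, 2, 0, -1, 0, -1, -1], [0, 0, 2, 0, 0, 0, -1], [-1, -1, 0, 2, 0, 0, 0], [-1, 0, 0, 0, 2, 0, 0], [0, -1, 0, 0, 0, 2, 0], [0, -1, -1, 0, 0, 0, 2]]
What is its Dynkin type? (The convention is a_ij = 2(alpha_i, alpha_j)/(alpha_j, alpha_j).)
The matrix has rank 7 with 2's on the diagonal. Reading the off-diagonal entries as Dynkin edges (a single edge where a_ij = a_ji = -1; a double or triple edge where a_ij * a_ji = 2 or 3), the diagram is a chain of 6 nodes with one extra node attached to the third node from one end (E_7). One simple-root ordering that puts it in standard form is (alpha_3, alpha_6, alpha_7, alpha_2, alpha_4, alpha_1, alpha_5). So the algebra is type E_7.

E_7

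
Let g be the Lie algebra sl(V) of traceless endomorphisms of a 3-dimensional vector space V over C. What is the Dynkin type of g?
This is sl(3), which has dimension 3^2 - 1 = 8 and rank 3 - 1 = 2 (a Cartan subalgebra is the diagonal traceless matrices). In the classification of classical Lie algebras, the special linear algebra sl(n+1) has type A_n; here n = 2, so the Dynkin diagram is a chain of 2 nodes with single edges (A_2). Hence the type is A_2.

type A_2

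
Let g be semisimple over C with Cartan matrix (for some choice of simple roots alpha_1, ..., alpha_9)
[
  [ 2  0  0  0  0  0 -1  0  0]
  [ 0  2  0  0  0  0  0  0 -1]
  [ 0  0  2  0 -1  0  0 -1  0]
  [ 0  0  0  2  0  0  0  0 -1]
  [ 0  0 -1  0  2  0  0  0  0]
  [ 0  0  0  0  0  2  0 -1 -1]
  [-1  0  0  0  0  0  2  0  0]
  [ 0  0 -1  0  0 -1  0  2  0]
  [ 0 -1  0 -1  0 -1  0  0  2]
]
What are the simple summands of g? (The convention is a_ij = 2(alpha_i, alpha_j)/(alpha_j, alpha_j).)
A_2 (sl(3)) + D_7 (so(14))

The diagram associated to this matrix has two connected components: the simple roots {alpha_1, alpha_7} form a chain of 2 nodes with single edges (A_2), and {alpha_2, alpha_3, alpha_4, alpha_5, alpha_6, alpha_8, alpha_9} form a chain of 5 nodes with a fork of two nodes at one end (D_7). A semisimple Lie algebra decomposes uniquely as the direct sum of simple ideals, one per connected component of its Dynkin diagram, so g ≅ A_2 ⊕ D_7 (dimension 8 + 91 = 99).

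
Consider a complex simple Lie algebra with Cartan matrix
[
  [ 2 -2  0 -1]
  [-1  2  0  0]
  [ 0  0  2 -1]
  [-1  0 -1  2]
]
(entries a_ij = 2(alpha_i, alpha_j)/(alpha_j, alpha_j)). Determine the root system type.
The matrix has rank 4 with 2's on the diagonal. Reading the off-diagonal entries as Dynkin edges (a single edge where a_ij = a_ji = -1; a double or triple edge where a_ij * a_ji = 2 or 3), the diagram is a chain of 4 nodes with a double edge at one end; the terminal node there is the unique short simple root (B_4). One simple-root ordering that puts it in standard form is (alpha_3, alpha_4, alpha_1, alpha_2). So the algebra is type B_4, i.e. so(9).

type B_4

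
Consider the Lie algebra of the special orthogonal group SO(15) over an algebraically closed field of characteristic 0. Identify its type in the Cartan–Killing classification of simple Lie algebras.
This is so(15) with 15 odd, which has dimension 15(15-1)/2 = 105 and rank (15-1)/2 = 7. In the classification of classical Lie algebras, the orthogonal algebra so(2n+1) in an odd number of variables has type B_n; here n = 7, so the Dynkin diagram is a chain of 7 nodes with a double edge at one end; the terminal node there is the unique short simple root (B_7). Hence the type is B_7.

type B_7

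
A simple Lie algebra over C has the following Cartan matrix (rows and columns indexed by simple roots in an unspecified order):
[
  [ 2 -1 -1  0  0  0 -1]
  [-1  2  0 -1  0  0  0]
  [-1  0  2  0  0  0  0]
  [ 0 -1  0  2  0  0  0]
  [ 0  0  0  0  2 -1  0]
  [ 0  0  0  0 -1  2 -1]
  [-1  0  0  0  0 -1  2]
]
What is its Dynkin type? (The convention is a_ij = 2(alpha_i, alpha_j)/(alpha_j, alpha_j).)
E_7

The matrix has rank 7 with 2's on the diagonal. Reading the off-diagonal entries as Dynkin edges (a single edge where a_ij = a_ji = -1; a double or triple edge where a_ij * a_ji = 2 or 3), the diagram is a chain of 6 nodes with one extra node attached to the third node from one end (E_7). One simple-root ordering that puts it in standard form is (alpha_4, alpha_3, alpha_2, alpha_1, alpha_7, alpha_6, alpha_5). So the algebra is type E_7.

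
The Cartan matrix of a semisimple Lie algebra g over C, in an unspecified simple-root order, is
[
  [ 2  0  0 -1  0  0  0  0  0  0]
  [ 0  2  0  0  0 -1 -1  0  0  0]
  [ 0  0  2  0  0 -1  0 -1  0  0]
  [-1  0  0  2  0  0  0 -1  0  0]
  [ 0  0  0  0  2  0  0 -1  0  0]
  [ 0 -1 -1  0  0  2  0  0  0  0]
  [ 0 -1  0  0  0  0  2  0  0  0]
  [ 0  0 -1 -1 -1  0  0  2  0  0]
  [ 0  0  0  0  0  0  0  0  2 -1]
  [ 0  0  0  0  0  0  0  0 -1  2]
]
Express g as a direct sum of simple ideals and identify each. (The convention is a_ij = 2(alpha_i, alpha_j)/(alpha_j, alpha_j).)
A_2 (sl(3)) + E_8

The diagram associated to this matrix has two connected components: the simple roots {alpha_9, alpha_10} form a chain of 2 nodes with single edges (A_2), and {alpha_1, alpha_2, alpha_3, alpha_4, alpha_5, alpha_6, alpha_7, alpha_8} form a chain of 7 nodes with one extra node attached to the third node from one end (E_8). A semisimple Lie algebra decomposes uniquely as the direct sum of simple ideals, one per connected component of its Dynkin diagram, so g ≅ A_2 ⊕ E_8 (dimension 8 + 248 = 256).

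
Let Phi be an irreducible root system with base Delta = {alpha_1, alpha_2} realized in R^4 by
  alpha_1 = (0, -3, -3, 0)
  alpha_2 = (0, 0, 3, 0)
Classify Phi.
B2

Compute the Cartan integers a_ij = 2(alpha_i, alpha_j)/(alpha_j, alpha_j); the resulting 2x2 Cartan matrix is
[[2, -2], [-1, 2]].
The roots have two lengths (squared-length ratio 2:1); the short ones are alpha_{2}. The associated Dynkin diagram is a chain of 2 nodes with a double edge at one end; the terminal node there is the unique short simple root (B_2), so the type is B_2 (the algebra so(5)).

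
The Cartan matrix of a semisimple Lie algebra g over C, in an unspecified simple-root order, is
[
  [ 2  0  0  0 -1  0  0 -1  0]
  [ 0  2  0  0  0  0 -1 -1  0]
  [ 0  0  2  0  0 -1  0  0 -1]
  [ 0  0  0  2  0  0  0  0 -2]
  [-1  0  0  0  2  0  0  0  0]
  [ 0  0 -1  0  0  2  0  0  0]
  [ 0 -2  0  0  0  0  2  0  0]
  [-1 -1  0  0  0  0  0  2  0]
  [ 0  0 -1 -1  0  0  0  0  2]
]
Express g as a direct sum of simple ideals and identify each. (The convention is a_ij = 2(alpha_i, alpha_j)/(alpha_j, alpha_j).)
C_4 ⊕ C_5

The diagram associated to this matrix has two connected components: the simple roots {alpha_3, alpha_4, alpha_6, alpha_9} form a chain of 4 nodes with a double edge at one end; the terminal node there is the unique long simple root (C_4), and {alpha_1, alpha_2, alpha_5, alpha_7, alpha_8} form a chain of 5 nodes with a double edge at one end; the terminal node there is the unique long simple root (C_5). A semisimple Lie algebra decomposes uniquely as the direct sum of simple ideals, one per connected component of its Dynkin diagram, so g ≅ C_4 ⊕ C_5 (dimension 36 + 55 = 91).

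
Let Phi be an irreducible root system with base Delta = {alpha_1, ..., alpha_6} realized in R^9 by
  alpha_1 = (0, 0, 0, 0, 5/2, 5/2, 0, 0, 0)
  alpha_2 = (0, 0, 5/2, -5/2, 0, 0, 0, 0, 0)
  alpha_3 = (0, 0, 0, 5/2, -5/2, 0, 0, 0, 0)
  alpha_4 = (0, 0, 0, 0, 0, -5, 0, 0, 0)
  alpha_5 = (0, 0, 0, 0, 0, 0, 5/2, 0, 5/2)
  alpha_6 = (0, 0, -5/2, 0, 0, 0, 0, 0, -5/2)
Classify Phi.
type C_6

Compute the Cartan integers a_ij = 2(alpha_i, alpha_j)/(alpha_j, alpha_j); the resulting 6x6 Cartan matrix is
[[2, 0, -1, -1, 0, 0], [0, 2, -1, 0, 0, -1], [-1, -1, 2, 0, 0, 0], [-2, 0, 0, 2, 0, 0], [0, 0, 0, 0, 2, -1], [0, -1, 0, 0, -1, 2]].
The roots have two lengths (squared-length ratio 2:1); the short ones are alpha_{1,2,3,5,6}. The associated Dynkin diagram is a chain of 6 nodes with a double edge at one end; the terminal node there is the unique long simple root (C_6), so the type is C_6 (the algebra sp(12)).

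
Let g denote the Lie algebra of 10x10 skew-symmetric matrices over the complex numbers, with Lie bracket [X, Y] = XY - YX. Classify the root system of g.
D_5 (so(10))

This is so(10) with 10 even, which has dimension 10(10-1)/2 = 45 and rank 10/2 = 5. In the classification of classical Lie algebras, the orthogonal algebra so(2n) in an even number of variables has type D_n; here n = 5, so the Dynkin diagram is a chain of 3 nodes with a fork of two nodes at one end (D_5). Hence the type is D_5.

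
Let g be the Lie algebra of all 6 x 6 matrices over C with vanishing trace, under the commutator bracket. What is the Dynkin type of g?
A5

This is sl(6), which has dimension 6^2 - 1 = 35 and rank 6 - 1 = 5 (a Cartan subalgebra is the diagonal traceless matrices). In the classification of classical Lie algebras, the special linear algebra sl(n+1) has type A_n; here n = 5, so the Dynkin diagram is a chain of 5 nodes with single edges (A_5). Hence the type is A_5.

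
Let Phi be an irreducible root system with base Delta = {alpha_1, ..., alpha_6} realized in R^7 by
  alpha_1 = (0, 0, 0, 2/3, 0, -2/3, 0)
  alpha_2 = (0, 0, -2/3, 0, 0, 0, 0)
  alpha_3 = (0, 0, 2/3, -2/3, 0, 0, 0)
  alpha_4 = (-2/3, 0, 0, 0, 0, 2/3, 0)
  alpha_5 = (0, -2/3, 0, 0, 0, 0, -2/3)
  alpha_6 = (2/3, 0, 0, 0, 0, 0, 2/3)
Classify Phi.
type B_6

Compute the Cartan integers a_ij = 2(alpha_i, alpha_j)/(alpha_j, alpha_j); the resulting 6x6 Cartan matrix is
[[2, 0, -1, -1, 0, 0], [0, 2, -1, 0, 0, 0], [-1, -2, 2, 0, 0, 0], [-1, 0, 0, 2, 0, -1], [0, 0, 0, 0, 2, -1], [0, 0, 0, -1, -1, 2]].
The roots have two lengths (squared-length ratio 2:1); the short ones are alpha_{2}. The associated Dynkin diagram is a chain of 6 nodes with a double edge at one end; the terminal node there is the unique short simple root (B_6), so the type is B_6 (the algebra so(13)).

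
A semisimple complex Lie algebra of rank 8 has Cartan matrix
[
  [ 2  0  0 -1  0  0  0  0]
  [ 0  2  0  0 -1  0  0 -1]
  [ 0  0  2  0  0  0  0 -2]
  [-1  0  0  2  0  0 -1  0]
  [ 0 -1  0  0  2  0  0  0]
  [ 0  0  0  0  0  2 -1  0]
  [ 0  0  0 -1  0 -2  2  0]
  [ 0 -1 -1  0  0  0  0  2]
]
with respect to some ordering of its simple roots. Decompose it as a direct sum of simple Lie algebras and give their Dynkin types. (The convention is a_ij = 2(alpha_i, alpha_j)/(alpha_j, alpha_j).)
The diagram associated to this matrix has two connected components: the simple roots {alpha_1, alpha_4, alpha_6, alpha_7} form a chain of 4 nodes with a double edge at one end; the terminal node there is the unique short simple root (B_4), and {alpha_2, alpha_3, alpha_5, alpha_8} form a chain of 4 nodes with a double edge at one end; the terminal node there is the unique long simple root (C_4). A semisimple Lie algebra decomposes uniquely as the direct sum of simple ideals, one per connected component of its Dynkin diagram, so g ≅ B_4 ⊕ C_4 (dimension 36 + 36 = 72).

B_4 ⊕ C_4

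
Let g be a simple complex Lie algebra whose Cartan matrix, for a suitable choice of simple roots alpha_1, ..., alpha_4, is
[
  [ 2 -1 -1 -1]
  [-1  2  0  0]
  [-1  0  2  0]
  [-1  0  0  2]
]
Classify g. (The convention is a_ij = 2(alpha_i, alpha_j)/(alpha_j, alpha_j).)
The matrix has rank 4 with 2's on the diagonal. Reading the off-diagonal entries as Dynkin edges (a single edge where a_ij = a_ji = -1; a double or triple edge where a_ij * a_ji = 2 or 3), the diagram is a chain of 2 nodes with a fork of two nodes at one end (D_4). One simple-root ordering that puts it in standard form is (alpha_2, alpha_1, alpha_3, alpha_4). So the algebra is type D_4, i.e. so(8).

D_4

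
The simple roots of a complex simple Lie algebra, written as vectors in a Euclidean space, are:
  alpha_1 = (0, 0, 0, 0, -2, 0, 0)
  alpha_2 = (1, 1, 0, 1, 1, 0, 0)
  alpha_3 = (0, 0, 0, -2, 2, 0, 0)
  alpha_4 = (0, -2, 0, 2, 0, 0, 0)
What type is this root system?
F_4

Compute the Cartan integers a_ij = 2(alpha_i, alpha_j)/(alpha_j, alpha_j); the resulting 4x4 Cartan matrix is
[[2, -1, -1, 0], [-1, 2, 0, 0], [-2, 0, 2, -1], [0, 0, -1, 2]].
The roots have two lengths (squared-length ratio 2:1); the short ones are alpha_{1,2}. The associated Dynkin diagram is a chain of 4 nodes with a double edge between the middle two (F_4), so the type is F_4.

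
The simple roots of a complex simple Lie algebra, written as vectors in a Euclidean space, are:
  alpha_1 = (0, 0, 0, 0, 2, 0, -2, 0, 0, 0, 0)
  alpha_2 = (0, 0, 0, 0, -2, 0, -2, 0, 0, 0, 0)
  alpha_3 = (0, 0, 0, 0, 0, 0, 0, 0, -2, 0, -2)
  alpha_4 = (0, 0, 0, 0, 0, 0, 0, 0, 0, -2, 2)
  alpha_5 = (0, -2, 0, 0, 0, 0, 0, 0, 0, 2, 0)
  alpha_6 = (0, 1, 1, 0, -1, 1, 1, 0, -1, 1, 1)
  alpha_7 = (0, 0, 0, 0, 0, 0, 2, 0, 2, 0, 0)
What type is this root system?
Compute the Cartan integers a_ij = 2(alpha_i, alpha_j)/(alpha_j, alpha_j); the resulting 7x7 Cartan matrix is
[[2, 0, 0, 0, 0, -1, -1], [0, 2, 0, 0, 0, 0, -1], [0, 0, 2, -1, 0, 0, -1], [0, 0, -1, 2, -1, 0, 0], [0, 0, 0, -1, 2, 0, 0], [-1, 0, 0, 0, 0, 2, 0], [-1, -1, -1, 0, 0, 0, 2]].
All simple roots have the same length, so the diagram is simply laced. The associated Dynkin diagram is a chain of 6 nodes with one extra node attached to the third node from one end (E_7), so the type is E_7.

E_7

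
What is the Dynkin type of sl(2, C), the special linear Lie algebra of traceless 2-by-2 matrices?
A_1

This is sl(2), which has dimension 2^2 - 1 = 3 and rank 2 - 1 = 1 (a Cartan subalgebra is the diagonal traceless matrices). In the classification of classical Lie algebras, the special linear algebra sl(n+1) has type A_n; here n = 1, so the Dynkin diagram is a chain of 1 nodes with single edges (A_1). Hence the type is A_1.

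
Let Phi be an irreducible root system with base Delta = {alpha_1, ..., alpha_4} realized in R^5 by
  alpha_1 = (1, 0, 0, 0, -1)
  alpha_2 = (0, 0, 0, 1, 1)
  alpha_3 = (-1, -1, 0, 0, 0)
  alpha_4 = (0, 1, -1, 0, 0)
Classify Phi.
Compute the Cartan integers a_ij = 2(alpha_i, alpha_j)/(alpha_j, alpha_j); the resulting 4x4 Cartan matrix is
[[2, -1, -1, 0], [-1, 2, 0, 0], [-1, 0, 2, -1], [0, 0, -1, 2]].
All simple roots have the same length, so the diagram is simply laced. The associated Dynkin diagram is a chain of 4 nodes with single edges (A_4), so the type is A_4 (the algebra sl(5)).

type A_4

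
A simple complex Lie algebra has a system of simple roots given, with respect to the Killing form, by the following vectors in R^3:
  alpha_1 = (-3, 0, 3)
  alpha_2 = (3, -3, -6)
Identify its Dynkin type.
Compute the Cartan integers a_ij = 2(alpha_i, alpha_j)/(alpha_j, alpha_j); the resulting 2x2 Cartan matrix is
[[2, -1], [-3, 2]].
The roots have two lengths (squared-length ratio 3:1); the short ones are alpha_{1}. The associated Dynkin diagram is two nodes joined by a triple edge (G_2), so the type is G_2.

G_2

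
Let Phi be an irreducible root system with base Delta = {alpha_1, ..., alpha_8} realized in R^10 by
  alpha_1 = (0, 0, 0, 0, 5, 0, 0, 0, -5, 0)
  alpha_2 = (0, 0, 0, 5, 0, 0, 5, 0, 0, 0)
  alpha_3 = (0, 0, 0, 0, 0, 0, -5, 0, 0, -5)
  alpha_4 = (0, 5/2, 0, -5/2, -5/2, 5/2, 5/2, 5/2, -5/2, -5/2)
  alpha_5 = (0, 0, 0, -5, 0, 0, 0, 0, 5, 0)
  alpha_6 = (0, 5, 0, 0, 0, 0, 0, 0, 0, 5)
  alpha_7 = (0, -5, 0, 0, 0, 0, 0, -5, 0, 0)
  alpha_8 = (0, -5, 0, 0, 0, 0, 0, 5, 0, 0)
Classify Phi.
Compute the Cartan integers a_ij = 2(alpha_i, alpha_j)/(alpha_j, alpha_j); the resulting 8x8 Cartan matrix is
[[2, 0, 0, 0, -1, 0, 0, 0], [0, 2, -1, 0, -1, 0, 0, 0], [0, -1, 2, 0, 0, -1, 0, 0], [0, 0, 0, 2, 0, 0, -1, 0], [-1, -1, 0, 0, 2, 0, 0, 0], [0, 0, -1, 0, 0, 2, -1, -1], [0, 0, 0, -1, 0, -1, 2, 0], [0, 0, 0, 0, 0, -1, 0, 2]].
All simple roots have the same length, so the diagram is simply laced. The associated Dynkin diagram is a chain of 7 nodes with one extra node attached to the third node from one end (E_8), so the type is E_8.

type E_8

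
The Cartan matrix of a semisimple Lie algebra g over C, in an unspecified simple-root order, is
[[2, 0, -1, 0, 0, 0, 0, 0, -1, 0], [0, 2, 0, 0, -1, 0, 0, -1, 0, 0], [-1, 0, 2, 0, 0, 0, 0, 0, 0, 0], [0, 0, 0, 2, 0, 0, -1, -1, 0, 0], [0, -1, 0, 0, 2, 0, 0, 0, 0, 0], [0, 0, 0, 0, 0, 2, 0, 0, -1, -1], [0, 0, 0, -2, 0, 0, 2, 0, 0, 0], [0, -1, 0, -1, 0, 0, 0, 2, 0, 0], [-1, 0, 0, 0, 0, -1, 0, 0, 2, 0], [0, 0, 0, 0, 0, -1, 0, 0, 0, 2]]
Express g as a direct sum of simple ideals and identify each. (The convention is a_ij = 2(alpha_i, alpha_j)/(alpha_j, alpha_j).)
The diagram associated to this matrix has two connected components: the simple roots {alpha_1, alpha_3, alpha_6, alpha_9, alpha_10} form a chain of 5 nodes with single edges (A_5), and {alpha_2, alpha_4, alpha_5, alpha_7, alpha_8} form a chain of 5 nodes with a double edge at one end; the terminal node there is the unique long simple root (C_5). A semisimple Lie algebra decomposes uniquely as the direct sum of simple ideals, one per connected component of its Dynkin diagram, so g ≅ A_5 ⊕ C_5 (dimension 35 + 55 = 90).

A_5 ⊕ C_5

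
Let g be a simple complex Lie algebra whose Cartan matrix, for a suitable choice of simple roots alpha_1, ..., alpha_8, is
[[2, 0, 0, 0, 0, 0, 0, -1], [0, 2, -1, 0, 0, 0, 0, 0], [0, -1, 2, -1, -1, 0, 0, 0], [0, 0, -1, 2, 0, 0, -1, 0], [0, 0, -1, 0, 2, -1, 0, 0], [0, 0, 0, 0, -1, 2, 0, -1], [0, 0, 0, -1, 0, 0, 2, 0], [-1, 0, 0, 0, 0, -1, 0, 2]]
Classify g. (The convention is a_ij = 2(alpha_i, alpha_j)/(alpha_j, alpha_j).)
The matrix has rank 8 with 2's on the diagonal. Reading the off-diagonal entries as Dynkin edges (a single edge where a_ij = a_ji = -1; a double or triple edge where a_ij * a_ji = 2 or 3), the diagram is a chain of 7 nodes with one extra node attached to the third node from one end (E_8). One simple-root ordering that puts it in standard form is (alpha_7, alpha_2, alpha_4, alpha_3, alpha_5, alpha_6, alpha_8, alpha_1). So the algebra is type E_8.

E_8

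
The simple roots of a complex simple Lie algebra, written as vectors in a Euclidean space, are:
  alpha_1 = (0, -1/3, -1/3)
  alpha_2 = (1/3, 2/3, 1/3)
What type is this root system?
G_2

Compute the Cartan integers a_ij = 2(alpha_i, alpha_j)/(alpha_j, alpha_j); the resulting 2x2 Cartan matrix is
[[2, -1], [-3, 2]].
The roots have two lengths (squared-length ratio 3:1); the short ones are alpha_{1}. The associated Dynkin diagram is two nodes joined by a triple edge (G_2), so the type is G_2.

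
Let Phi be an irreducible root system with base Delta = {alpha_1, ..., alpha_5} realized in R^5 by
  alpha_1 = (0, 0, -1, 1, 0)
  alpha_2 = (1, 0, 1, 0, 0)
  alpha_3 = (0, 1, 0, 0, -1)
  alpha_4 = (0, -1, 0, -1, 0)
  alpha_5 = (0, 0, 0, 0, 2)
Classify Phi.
C_5 (sp(10))

Compute the Cartan integers a_ij = 2(alpha_i, alpha_j)/(alpha_j, alpha_j); the resulting 5x5 Cartan matrix is
[[2, -1, 0, -1, 0], [-1, 2, 0, 0, 0], [0, 0, 2, -1, -1], [-1, 0, -1, 2, 0], [0, 0, -2, 0, 2]].
The roots have two lengths (squared-length ratio 2:1); the short ones are alpha_{1,2,3,4}. The associated Dynkin diagram is a chain of 5 nodes with a double edge at one end; the terminal node there is the unique long simple root (C_5), so the type is C_5 (the algebra sp(10)).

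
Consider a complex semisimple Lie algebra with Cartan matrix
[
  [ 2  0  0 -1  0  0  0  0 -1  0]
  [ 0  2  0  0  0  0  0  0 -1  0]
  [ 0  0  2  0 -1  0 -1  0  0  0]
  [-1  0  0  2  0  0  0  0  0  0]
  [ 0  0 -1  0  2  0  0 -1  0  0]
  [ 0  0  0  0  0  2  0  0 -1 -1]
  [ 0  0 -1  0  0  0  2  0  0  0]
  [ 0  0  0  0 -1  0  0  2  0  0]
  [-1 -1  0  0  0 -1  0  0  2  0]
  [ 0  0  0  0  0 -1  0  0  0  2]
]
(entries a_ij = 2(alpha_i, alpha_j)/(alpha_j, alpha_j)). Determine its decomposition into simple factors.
A4 ⊕ E6

The diagram associated to this matrix has two connected components: the simple roots {alpha_3, alpha_5, alpha_7, alpha_8} form a chain of 4 nodes with single edges (A_4), and {alpha_1, alpha_2, alpha_4, alpha_6, alpha_9, alpha_10} form a chain of 5 nodes with one extra node attached to the third node from one end (E_6). A semisimple Lie algebra decomposes uniquely as the direct sum of simple ideals, one per connected component of its Dynkin diagram, so g ≅ A_4 ⊕ E_6 (dimension 24 + 78 = 102).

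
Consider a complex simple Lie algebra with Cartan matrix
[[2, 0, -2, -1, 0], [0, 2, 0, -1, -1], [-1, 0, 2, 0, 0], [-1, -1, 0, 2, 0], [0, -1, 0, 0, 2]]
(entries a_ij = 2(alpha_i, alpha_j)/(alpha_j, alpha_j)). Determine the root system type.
The matrix has rank 5 with 2's on the diagonal. Reading the off-diagonal entries as Dynkin edges (a single edge where a_ij = a_ji = -1; a double or triple edge where a_ij * a_ji = 2 or 3), the diagram is a chain of 5 nodes with a double edge at one end; the terminal node there is the unique short simple root (B_5). One simple-root ordering that puts it in standard form is (alpha_5, alpha_2, alpha_4, alpha_1, alpha_3). So the algebra is type B_5, i.e. so(11).

type B_5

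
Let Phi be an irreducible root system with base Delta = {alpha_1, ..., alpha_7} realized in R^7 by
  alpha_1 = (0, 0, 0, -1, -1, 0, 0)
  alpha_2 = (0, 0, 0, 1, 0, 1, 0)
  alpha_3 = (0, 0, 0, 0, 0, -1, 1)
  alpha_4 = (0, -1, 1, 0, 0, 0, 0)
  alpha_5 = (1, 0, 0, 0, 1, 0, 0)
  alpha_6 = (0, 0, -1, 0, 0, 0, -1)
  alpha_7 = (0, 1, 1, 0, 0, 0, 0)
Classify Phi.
Compute the Cartan integers a_ij = 2(alpha_i, alpha_j)/(alpha_j, alpha_j); the resulting 7x7 Cartan matrix is
[[2, -1, 0, 0, -1, 0, 0], [-1, 2, -1, 0, 0, 0, 0], [0, -1, 2, 0, 0, -1, 0], [0, 0, 0, 2, 0, -1, 0], [-1, 0, 0, 0, 2, 0, 0], [0, 0, -1, -1, 0, 2, -1], [0, 0, 0, 0, 0, -1, 2]].
All simple roots have the same length, so the diagram is simply laced. The associated Dynkin diagram is a chain of 5 nodes with a fork of two nodes at one end (D_7), so the type is D_7 (the algebra so(14)).

D_7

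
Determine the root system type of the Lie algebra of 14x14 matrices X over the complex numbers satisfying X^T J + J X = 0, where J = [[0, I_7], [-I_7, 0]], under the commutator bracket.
type C_7

This is sp(14), which has dimension 14(14+1)/2 = 105 and rank 14/2 = 7. In the classification of classical Lie algebras, the symplectic algebra sp(2n) has type C_n; here n = 7, so the Dynkin diagram is a chain of 7 nodes with a double edge at one end; the terminal node there is the unique long simple root (C_7). Hence the type is C_7.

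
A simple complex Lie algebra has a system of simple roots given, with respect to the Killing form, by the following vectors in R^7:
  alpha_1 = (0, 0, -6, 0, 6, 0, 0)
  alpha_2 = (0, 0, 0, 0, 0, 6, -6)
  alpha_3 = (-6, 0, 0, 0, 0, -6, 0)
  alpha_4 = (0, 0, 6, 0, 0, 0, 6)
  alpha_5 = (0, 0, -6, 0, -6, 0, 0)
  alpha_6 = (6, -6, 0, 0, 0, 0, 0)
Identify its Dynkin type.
D6

Compute the Cartan integers a_ij = 2(alpha_i, alpha_j)/(alpha_j, alpha_j); the resulting 6x6 Cartan matrix is
[[2, 0, 0, -1, 0, 0], [0, 2, -1, -1, 0, 0], [0, -1, 2, 0, 0, -1], [-1, -1, 0, 2, -1, 0], [0, 0, 0, -1, 2, 0], [0, 0, -1, 0, 0, 2]].
All simple roots have the same length, so the diagram is simply laced. The associated Dynkin diagram is a chain of 4 nodes with a fork of two nodes at one end (D_6), so the type is D_6 (the algebra so(12)).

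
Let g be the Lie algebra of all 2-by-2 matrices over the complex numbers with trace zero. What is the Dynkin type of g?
A1

This is sl(2), which has dimension 2^2 - 1 = 3 and rank 2 - 1 = 1 (a Cartan subalgebra is the diagonal traceless matrices). In the classification of classical Lie algebras, the special linear algebra sl(n+1) has type A_n; here n = 1, so the Dynkin diagram is a chain of 1 nodes with single edges (A_1). Hence the type is A_1.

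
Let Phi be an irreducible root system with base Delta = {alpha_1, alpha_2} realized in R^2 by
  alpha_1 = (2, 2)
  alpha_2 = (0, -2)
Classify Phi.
Compute the Cartan integers a_ij = 2(alpha_i, alpha_j)/(alpha_j, alpha_j); the resulting 2x2 Cartan matrix is
[[2, -2], [-1, 2]].
The roots have two lengths (squared-length ratio 2:1); the short ones are alpha_{2}. The associated Dynkin diagram is a chain of 2 nodes with a double edge at one end; the terminal node there is the unique short simple root (B_2), so the type is B_2 (the algebra so(5)).

type B_2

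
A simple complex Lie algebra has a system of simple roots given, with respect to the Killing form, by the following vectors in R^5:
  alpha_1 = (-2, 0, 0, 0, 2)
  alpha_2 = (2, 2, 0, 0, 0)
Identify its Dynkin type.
Compute the Cartan integers a_ij = 2(alpha_i, alpha_j)/(alpha_j, alpha_j); the resulting 2x2 Cartan matrix is
[[2, -1], [-1, 2]].
All simple roots have the same length, so the diagram is simply laced. The associated Dynkin diagram is a chain of 2 nodes with single edges (A_2), so the type is A_2 (the algebra sl(3)).

A_2 (sl(3))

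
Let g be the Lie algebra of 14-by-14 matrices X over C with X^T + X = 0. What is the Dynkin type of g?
This is so(14) with 14 even, which has dimension 14(14-1)/2 = 91 and rank 14/2 = 7. In the classification of classical Lie algebras, the orthogonal algebra so(2n) in an even number of variables has type D_n; here n = 7, so the Dynkin diagram is a chain of 5 nodes with a fork of two nodes at one end (D_7). Hence the type is D_7.

D_7 (so(14))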